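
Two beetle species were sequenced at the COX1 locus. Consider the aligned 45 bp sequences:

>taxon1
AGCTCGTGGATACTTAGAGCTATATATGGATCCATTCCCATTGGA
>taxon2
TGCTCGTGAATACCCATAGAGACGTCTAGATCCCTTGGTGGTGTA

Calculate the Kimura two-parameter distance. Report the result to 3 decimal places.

Of 45 sites, 8 differences are transitions and 10 are transversions, so P = 8/45 ≈ 0.177778 and Q = 10/45 ≈ 0.222222.
Under the Kimura two-parameter model, d = −½ ln(1 − 2P − Q) − ¼ ln(1 − 2Q).
1 − 2P − Q = 0.422222, giving −½ ln(0.422222) = 0.431112.
1 − 2Q = 0.555556, giving −¼ ln(0.555556) = 0.146946.
d = 0.431112 + 0.146946 = 0.578058.

0.578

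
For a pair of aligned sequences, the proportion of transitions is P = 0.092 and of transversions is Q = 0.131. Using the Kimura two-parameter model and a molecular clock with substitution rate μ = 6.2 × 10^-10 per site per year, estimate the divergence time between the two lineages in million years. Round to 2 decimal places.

213.81

Under the Kimura two-parameter model, d = −½ ln(1 − 2P − Q) − ¼ ln(1 − 2Q).
1 − 2P − Q = 0.685, giving −½ ln(0.685) = 0.189168.
1 − 2Q = 0.738, giving −¼ ln(0.738) = 0.075953.
d = 0.189168 + 0.075953 = 0.265121.
Under a molecular clock d = 2μt, so t = d/(2μ) = 0.265121 / (2 × 6.2 × 10^-10) = 213.81 million years.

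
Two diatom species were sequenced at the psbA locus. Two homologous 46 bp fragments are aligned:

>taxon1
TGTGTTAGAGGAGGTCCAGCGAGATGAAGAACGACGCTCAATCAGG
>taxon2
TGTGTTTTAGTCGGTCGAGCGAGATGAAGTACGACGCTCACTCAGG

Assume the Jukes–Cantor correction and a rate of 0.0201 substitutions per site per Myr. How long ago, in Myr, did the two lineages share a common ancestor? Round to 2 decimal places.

4.23

The sequences differ at 7 of 46 sites (7, 8, 11, 12, 17, 30, 41), so p = 7/46 ≈ 0.152174.
d = −(3/4) ln(1 − 4p/3) = −0.75 ln(1 − 0.202899) = −0.75 ln(0.797101)
  = −0.75 × (-0.226774) = 0.170081 substitutions/site.
Under a molecular clock d = 2μt, so t = d/(2μ) = 0.170081 / (2 × 0.0201) = 4.23 Myr.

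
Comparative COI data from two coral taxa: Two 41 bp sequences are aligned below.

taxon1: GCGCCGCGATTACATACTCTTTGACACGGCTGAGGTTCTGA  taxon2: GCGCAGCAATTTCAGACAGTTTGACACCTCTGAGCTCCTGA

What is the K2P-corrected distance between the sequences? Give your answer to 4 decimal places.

0.2968

Of 41 sites, 2 differences are transitions and 8 are transversions, so P = 2/41 ≈ 0.04878 and Q = 8/41 ≈ 0.195122.
Under the Kimura two-parameter model, d = −½ ln(1 − 2P − Q) − ¼ ln(1 − 2Q).
1 − 2P − Q = 0.707318, giving −½ ln(0.707318) = 0.173137.
1 − 2Q = 0.609756, giving −¼ ln(0.609756) = 0.123674.
d = 0.173137 + 0.123674 = 0.296811.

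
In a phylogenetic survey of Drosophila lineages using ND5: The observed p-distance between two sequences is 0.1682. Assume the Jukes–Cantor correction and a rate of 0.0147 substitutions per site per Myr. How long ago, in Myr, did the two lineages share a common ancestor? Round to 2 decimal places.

d = −(3/4) ln(1 − 4p/3) = −0.75 ln(1 − 0.224267) = −0.75 ln(0.775733)
  = −0.75 × (-0.253947) = 0.190460 substitutions/site.
Under a molecular clock d = 2μt, so t = d/(2μ) = 0.190460 / (2 × 0.0147) = 6.48 Myr.

6.48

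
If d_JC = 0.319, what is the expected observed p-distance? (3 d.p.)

0.260

p = (3/4)(1 − e^(−4d/3)) = 0.75 × (1 − e^(-0.425333)) = 0.75 × (1 − 0.653552) = 0.259836.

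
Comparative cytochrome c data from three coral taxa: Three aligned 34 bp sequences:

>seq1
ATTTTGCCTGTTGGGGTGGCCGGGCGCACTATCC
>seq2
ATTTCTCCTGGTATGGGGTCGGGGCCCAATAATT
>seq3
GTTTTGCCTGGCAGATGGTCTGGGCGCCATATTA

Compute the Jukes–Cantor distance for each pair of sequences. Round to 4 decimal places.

d(seq1,seq2) = 0.5347, d(seq1,seq3) = 0.5347, d(seq2,seq3) = 0.4770

seq1–seq2: 13/34 sites differ → p ≈ 0.382353, d = −0.75 ln(1 − 0.509804) = 0.534712 ≈ 0.5347.
seq1–seq3: 13/34 sites differ → p ≈ 0.382353, d = −0.75 ln(1 − 0.509804) = 0.534712 ≈ 0.5347.
seq2–seq3: 12/34 sites differ → p ≈ 0.352941, d = −0.75 ln(1 − 0.470588) = 0.476991 ≈ 0.4770.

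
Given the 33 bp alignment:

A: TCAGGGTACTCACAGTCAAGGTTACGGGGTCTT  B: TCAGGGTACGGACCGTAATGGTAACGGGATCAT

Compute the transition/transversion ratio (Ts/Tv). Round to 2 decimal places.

0.14

Transitions are A↔G and C↔T; transversions are all other mismatches.
Transitions: 1. Transversions: 7.
R = 1/7 = 0.142857… ≈ 0.14 (to 2 d.p.).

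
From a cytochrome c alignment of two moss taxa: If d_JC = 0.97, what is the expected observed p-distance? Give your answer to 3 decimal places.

0.544

p = (3/4)(1 − e^(−4d/3)) = 0.75 × (1 − e^(-1.293333)) = 0.75 × (1 − 0.274355) = 0.544234.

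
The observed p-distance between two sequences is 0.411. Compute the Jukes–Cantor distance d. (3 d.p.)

d = −(3/4) ln(1 − 4p/3) = −0.75 ln(1 − 0.548) = −0.75 ln(0.452)
  = −0.75 × (-0.794073) = 0.595555 substitutions/site.

0.596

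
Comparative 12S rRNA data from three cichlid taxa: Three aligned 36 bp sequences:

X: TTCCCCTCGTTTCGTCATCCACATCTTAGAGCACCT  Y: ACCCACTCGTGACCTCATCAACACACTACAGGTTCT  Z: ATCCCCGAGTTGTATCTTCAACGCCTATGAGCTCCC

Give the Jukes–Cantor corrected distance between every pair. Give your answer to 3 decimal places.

X–Y: 14/36 sites differ → p ≈ 0.388889, d = −0.75 ln(1 − 0.518519) = 0.548166 ≈ 0.548.
X–Z: 14/36 sites differ → p ≈ 0.388889, d = −0.75 ln(1 − 0.518519) = 0.548166 ≈ 0.548.
Y–Z: 18/36 sites differ → p = 0.5, d = −0.75 ln(1 − 0.666667) = 0.823960 ≈ 0.824.

d(X,Y) = 0.548, d(X,Z) = 0.548, d(Y,Z) = 0.824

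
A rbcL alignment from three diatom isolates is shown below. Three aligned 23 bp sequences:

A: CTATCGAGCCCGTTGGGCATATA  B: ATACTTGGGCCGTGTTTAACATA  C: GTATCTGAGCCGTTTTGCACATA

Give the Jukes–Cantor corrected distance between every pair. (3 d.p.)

A–B: 12/23 sites differ → p ≈ 0.521739, d = −0.75 ln(1 − 0.695652) = 0.892188 ≈ 0.892.
A–C: 8/23 sites differ → p ≈ 0.347826, d = −0.75 ln(1 − 0.463768) = 0.467391 ≈ 0.467.
B–C: 7/23 sites differ → p ≈ 0.304348, d = −0.75 ln(1 − 0.405797) = 0.390401 ≈ 0.390.

d(A,B) = 0.892, d(A,C) = 0.467, d(B,C) = 0.390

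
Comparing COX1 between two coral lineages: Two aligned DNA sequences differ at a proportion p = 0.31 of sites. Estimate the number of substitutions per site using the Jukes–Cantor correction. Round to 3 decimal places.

d = −(3/4) ln(1 − 4p/3) = −0.75 ln(1 − 0.413333) = −0.75 ln(0.586667)
  = −0.75 × (-0.533298) = 0.399974 substitutions/site.

0.400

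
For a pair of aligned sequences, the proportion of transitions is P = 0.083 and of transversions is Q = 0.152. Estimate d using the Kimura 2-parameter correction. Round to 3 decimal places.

Under the Kimura two-parameter model, d = −½ ln(1 − 2P − Q) − ¼ ln(1 − 2Q).
1 − 2P − Q = 0.682, giving −½ ln(0.682) = 0.191363.
1 − 2Q = 0.696, giving −¼ ln(0.696) = 0.090601.
d = 0.191363 + 0.090601 = 0.281964.

0.282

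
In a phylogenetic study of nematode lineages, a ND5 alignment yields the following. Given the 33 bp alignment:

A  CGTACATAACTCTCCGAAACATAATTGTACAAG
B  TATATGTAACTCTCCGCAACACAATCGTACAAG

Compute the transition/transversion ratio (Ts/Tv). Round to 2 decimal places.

Transitions are A↔G and C↔T; transversions are all other mismatches.
Transitions: 6. Transversions: 1.
R = 6/1 = 6.00.

6.00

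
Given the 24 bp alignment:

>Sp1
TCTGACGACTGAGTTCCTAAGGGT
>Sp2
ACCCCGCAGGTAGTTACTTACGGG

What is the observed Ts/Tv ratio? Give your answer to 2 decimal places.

0.08

Transitions are A↔G and C↔T; transversions are all other mismatches.
Transitions: 1. Transversions: 12.
R = 1/12 = 0.083333… ≈ 0.08 (to 2 d.p.).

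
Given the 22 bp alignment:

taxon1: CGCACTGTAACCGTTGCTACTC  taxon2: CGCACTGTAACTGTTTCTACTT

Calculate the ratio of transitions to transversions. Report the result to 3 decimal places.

2.000

Transitions are A↔G and C↔T; transversions are all other mismatches.
Transitions: 2. Transversions: 1.
R = 2/1 = 2.000.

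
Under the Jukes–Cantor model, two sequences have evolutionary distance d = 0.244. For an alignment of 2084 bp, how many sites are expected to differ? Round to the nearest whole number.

434

Invert JC69: p = (3/4)(1 − e^(−4d/3)) = 0.75 × (1 − e^(-0.325333)) = 0.75 × (1 − 0.722287) = 0.208285.
Expected differing sites = pL ≈ 0.208285 × 2084 = 434.06594 ≈ 434.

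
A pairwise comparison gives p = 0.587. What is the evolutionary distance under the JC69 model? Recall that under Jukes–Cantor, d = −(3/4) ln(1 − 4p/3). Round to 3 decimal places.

d = −(3/4) ln(1 − 4p/3) = −0.75 ln(1 − 0.782667) = −0.75 ln(0.217333)
  = −0.75 × (-1.526325) = 1.144744 substitutions/site.

1.145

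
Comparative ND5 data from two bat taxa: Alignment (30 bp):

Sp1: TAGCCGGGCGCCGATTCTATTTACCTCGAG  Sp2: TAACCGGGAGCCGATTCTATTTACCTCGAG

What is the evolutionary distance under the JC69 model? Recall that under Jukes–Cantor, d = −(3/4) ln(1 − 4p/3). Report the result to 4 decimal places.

The sequences differ at 2 of 30 sites (3, 9), so p = 2/30 ≈ 0.066667.
d = −(3/4) ln(1 − 4p/3) = −0.75 ln(1 − 0.088889) = −0.75 ln(0.911111)
  = −0.75 × (-0.093091) = 0.069818 substitutions/site.

0.0698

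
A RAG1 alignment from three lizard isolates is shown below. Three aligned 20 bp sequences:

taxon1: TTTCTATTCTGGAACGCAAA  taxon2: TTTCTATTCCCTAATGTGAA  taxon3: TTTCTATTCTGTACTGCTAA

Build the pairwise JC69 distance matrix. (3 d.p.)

taxon1–taxon2: 6/20 sites differ → p = 0.3, d = −0.75 ln(1 − 0.4) = 0.383119 ≈ 0.383.
taxon1–taxon3: 4/20 sites differ → p = 0.2, d = −0.75 ln(1 − 0.266667) = 0.232617 ≈ 0.233.
taxon2–taxon3: 5/20 sites differ → p = 0.25, d = −0.75 ln(1 − 0.333333) = 0.304098 ≈ 0.304.

d(taxon1,taxon2) = 0.383, d(taxon1,taxon3) = 0.233, d(taxon2,taxon3) = 0.304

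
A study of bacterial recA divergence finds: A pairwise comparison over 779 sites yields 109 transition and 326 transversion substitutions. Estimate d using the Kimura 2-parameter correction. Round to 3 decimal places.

P = 109/779 ≈ 0.139923 and Q = 326/779 ≈ 0.418485.
Under the Kimura two-parameter model, d = −½ ln(1 − 2P − Q) − ¼ ln(1 − 2Q).
1 − 2P − Q = 0.301669, giving −½ ln(0.301669) = 0.599212.
1 − 2Q = 0.16303, giving −¼ ln(0.16303) = 0.453455.
d = 0.599212 + 0.453455 = 1.052667.

1.053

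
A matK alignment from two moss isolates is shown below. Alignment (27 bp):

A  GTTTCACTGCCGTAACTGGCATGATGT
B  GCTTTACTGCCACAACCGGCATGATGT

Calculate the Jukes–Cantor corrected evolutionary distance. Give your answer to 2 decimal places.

The sequences differ at 5 of 27 sites (2, 5, 12, 13, 17), so p = 5/27 ≈ 0.185185.
d = −(3/4) ln(1 − 4p/3) = −0.75 ln(1 − 0.246913) = −0.75 ln(0.753087)
  = −0.75 × (-0.283575) = 0.212681 substitutions/site.

0.21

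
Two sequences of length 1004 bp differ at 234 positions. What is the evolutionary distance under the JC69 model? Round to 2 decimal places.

p = 234/1004 ≈ 0.233068.
d = −(3/4) ln(1 − 4p/3) = −0.75 ln(1 − 0.310757) = −0.75 ln(0.689243)
  = −0.75 × (-0.372161) = 0.279121 substitutions/site.

0.28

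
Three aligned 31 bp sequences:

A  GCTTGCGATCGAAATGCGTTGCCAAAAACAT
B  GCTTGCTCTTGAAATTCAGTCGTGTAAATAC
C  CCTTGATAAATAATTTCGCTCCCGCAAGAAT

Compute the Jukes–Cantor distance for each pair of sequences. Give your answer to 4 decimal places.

d(A,B) = 0.6143, d(A,C) = 0.6913, d(B,C) = 0.7771

A–B: 13/31 sites differ → p ≈ 0.419355, d = −0.75 ln(1 − 0.55914) = 0.614271 ≈ 0.6143.
A–C: 14/31 sites differ → p ≈ 0.451613, d = −0.75 ln(1 − 0.602151) = 0.691262 ≈ 0.6913.
B–C: 15/31 sites differ → p ≈ 0.483871, d = −0.75 ln(1 − 0.645161) = 0.777068 ≈ 0.7771.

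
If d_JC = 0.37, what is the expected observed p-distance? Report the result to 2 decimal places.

p = (3/4)(1 − e^(−4d/3)) = 0.75 × (1 − e^(-0.493333)) = 0.75 × (1 − 0.610588) = 0.292059.

0.29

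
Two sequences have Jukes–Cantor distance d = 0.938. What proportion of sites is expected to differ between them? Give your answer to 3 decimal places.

0.535

p = (3/4)(1 − e^(−4d/3)) = 0.75 × (1 − e^(-1.250667)) = 0.75 × (1 − 0.286314) = 0.535265.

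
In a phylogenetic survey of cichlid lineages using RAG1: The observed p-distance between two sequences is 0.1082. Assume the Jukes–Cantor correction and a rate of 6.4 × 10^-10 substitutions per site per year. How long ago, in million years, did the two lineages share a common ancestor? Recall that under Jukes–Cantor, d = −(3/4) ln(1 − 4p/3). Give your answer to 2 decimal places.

91.29

d = −(3/4) ln(1 − 4p/3) = −0.75 ln(1 − 0.144267) = −0.75 ln(0.855733)
  = −0.75 × (-0.155797) = 0.116848 substitutions/site.
Under a molecular clock d = 2μt, so t = d/(2μ) = 0.116848 / (2 × 6.4 × 10^-10) = 91.29 million years.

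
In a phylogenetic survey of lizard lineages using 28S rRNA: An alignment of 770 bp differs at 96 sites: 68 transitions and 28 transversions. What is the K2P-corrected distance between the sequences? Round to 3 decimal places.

P = 68/770 ≈ 0.088312 and Q = 28/770 ≈ 0.036364.
Under the Kimura two-parameter model, d = −½ ln(1 − 2P − Q) − ¼ ln(1 − 2Q).
1 − 2P − Q = 0.787012, giving −½ ln(0.787012) = 0.119756.
1 − 2Q = 0.927272, giving −¼ ln(0.927272) = 0.018877.
d = 0.119756 + 0.018877 = 0.138633.

0.139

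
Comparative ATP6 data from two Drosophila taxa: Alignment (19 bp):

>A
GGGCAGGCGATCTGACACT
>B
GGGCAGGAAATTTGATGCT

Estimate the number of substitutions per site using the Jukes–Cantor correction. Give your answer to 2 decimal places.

0.32

The sequences differ at 5 of 19 sites (8, 9, 12, 16, 17), so p = 5/19 ≈ 0.263158.
d = −(3/4) ln(1 − 4p/3) = −0.75 ln(1 − 0.350877) = −0.75 ln(0.649123)
  = −0.75 × (-0.432133) = 0.324100 substitutions/site.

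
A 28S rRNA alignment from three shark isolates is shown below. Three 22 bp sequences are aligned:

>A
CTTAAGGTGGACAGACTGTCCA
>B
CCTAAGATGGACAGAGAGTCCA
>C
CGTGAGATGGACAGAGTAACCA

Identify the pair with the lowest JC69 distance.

A and B

A–B: 4/22 differ, p = 0.182, d = 0.208.
A–C: 6/22 differ, p = 0.273, d = 0.339.
B–C: 5/22 differ, p = 0.227, d = 0.271.
The smallest distance is between A and B.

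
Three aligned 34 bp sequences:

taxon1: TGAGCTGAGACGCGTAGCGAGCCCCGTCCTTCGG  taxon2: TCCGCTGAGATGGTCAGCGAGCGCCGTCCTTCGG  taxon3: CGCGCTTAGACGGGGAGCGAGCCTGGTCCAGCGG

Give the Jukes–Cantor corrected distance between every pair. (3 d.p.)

taxon1–taxon2: 7/34 sites differ → p ≈ 0.205882, d = −0.75 ln(1 − 0.274509) = 0.240680 ≈ 0.241.
taxon1–taxon3: 9/34 sites differ → p ≈ 0.264706, d = −0.75 ln(1 − 0.352941) = 0.326488 ≈ 0.326.
taxon2–taxon3: 11/34 sites differ → p ≈ 0.323529, d = −0.75 ln(1 − 0.431372) = 0.423397 ≈ 0.423.

d(taxon1,taxon2) = 0.241, d(taxon1,taxon3) = 0.326, d(taxon2,taxon3) = 0.423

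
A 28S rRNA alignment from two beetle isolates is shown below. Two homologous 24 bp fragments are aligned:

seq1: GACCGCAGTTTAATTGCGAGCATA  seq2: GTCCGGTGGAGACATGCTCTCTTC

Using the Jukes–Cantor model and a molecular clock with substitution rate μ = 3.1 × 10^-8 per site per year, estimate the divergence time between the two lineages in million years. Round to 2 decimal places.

The sequences differ at 13 of 24 sites, so p = 13/24 ≈ 0.541667.
d = −(3/4) ln(1 − 4p/3) = −0.75 ln(1 − 0.722223) = −0.75 ln(0.277777)
  = −0.75 × (-1.280937) = 0.960703 substitutions/site.
Under a molecular clock d = 2μt, so t = d/(2μ) = 0.960703 / (2 × 3.1 × 10^-8) = 15.50 million years.

15.50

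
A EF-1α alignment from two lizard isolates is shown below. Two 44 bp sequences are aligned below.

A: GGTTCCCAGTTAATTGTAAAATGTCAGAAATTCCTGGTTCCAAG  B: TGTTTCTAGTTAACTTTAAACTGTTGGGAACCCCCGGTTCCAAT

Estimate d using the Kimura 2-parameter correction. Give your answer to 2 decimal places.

Of 44 sites, 9 differences are transitions and 4 are transversions, so P = 9/44 ≈ 0.204545 and Q = 4/44 ≈ 0.090909.
Under the Kimura two-parameter model, d = −½ ln(1 − 2P − Q) − ¼ ln(1 − 2Q).
1 − 2P − Q = 0.500001, giving −½ ln(0.500001) = 0.346573.
1 − 2Q = 0.818182, giving −¼ ln(0.818182) = 0.050168.
d = 0.346573 + 0.050168 = 0.396741.

0.40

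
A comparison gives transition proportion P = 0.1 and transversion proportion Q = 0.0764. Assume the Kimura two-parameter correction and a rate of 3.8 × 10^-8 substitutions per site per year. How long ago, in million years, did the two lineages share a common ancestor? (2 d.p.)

2.67

Under the Kimura two-parameter model, d = −½ ln(1 − 2P − Q) − ¼ ln(1 − 2Q).
1 − 2P − Q = 0.7236, giving −½ ln(0.7236) = 0.161758.
1 − 2Q = 0.8472, giving −¼ ln(0.8472) = 0.041455.
d = 0.161758 + 0.041455 = 0.203213.
Under a molecular clock d = 2μt, so t = d/(2μ) = 0.203213 / (2 × 3.8 × 10^-8) = 2.67 million years.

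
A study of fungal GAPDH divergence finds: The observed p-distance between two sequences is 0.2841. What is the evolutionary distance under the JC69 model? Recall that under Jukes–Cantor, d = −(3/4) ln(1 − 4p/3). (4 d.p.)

0.3571

d = −(3/4) ln(1 − 4p/3) = −0.75 ln(1 − 0.3788) = −0.75 ln(0.6212)
  = −0.75 × (-0.476102) = 0.357077 substitutions/site.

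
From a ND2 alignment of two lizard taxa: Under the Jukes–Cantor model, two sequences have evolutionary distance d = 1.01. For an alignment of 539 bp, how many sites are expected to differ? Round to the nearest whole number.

299

Invert JC69: p = (3/4)(1 − e^(−4d/3)) = 0.75 × (1 − e^(-1.346667)) = 0.75 × (1 − 0.260106) = 0.554921.
Expected differing sites = pL ≈ 0.554921 × 539 = 299.102419 ≈ 299.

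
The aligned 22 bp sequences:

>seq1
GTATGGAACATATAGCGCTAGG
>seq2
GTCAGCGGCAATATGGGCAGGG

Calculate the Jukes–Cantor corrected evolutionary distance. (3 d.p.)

The sequences differ at 12 of 22 sites, so p = 12/22 ≈ 0.545455.
d = −(3/4) ln(1 − 4p/3) = −0.75 ln(1 − 0.727273) = −0.75 ln(0.272727)
  = −0.75 × (-1.299284) = 0.974463 substitutions/site.

0.974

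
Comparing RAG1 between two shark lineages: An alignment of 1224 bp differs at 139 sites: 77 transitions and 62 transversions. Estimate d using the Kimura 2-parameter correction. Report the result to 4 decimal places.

P = 77/1224 ≈ 0.062908 and Q = 62/1224 ≈ 0.050654.
Under the Kimura two-parameter model, d = −½ ln(1 − 2P − Q) − ¼ ln(1 − 2Q).
1 − 2P − Q = 0.82353, giving −½ ln(0.82353) = 0.097078.
1 − 2Q = 0.898692, giving −¼ ln(0.898692) = 0.026704.
d = 0.097078 + 0.026704 = 0.123782.

0.1238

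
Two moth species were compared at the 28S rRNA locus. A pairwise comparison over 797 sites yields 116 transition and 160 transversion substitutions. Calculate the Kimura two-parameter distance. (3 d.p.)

0.467

P = 116/797 ≈ 0.145546 and Q = 160/797 ≈ 0.200753.
Under the Kimura two-parameter model, d = −½ ln(1 − 2P − Q) − ¼ ln(1 − 2Q).
1 − 2P − Q = 0.508155, giving −½ ln(0.508155) = 0.338484.
1 − 2Q = 0.598494, giving −¼ ln(0.598494) = 0.128335.
d = 0.338484 + 0.128335 = 0.466819.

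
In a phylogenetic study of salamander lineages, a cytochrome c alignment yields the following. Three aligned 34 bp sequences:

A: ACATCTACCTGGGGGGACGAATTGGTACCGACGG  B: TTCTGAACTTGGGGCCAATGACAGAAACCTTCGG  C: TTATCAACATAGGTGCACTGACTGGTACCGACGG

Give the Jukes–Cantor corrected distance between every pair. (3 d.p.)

A–B: 17/34 sites differ → p = 0.5, d = −0.75 ln(1 − 0.666667) = 0.823960 ≈ 0.824.
A–C: 10/34 sites differ → p ≈ 0.294118, d = −0.75 ln(1 − 0.392157) = 0.373379 ≈ 0.373.
B–C: 12/34 sites differ → p ≈ 0.352941, d = −0.75 ln(1 − 0.470588) = 0.476991 ≈ 0.477.

d(A,B) = 0.824, d(A,C) = 0.373, d(B,C) = 0.477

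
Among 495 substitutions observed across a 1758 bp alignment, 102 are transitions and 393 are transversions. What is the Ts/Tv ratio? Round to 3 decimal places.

R = 102/393 = 0.259541… ≈ 0.260 (to 3 d.p.).

0.260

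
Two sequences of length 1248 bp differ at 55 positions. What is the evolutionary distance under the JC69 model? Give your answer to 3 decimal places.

p = 55/1248 ≈ 0.044071.
d = −(3/4) ln(1 − 4p/3) = −0.75 ln(1 − 0.058761) = −0.75 ln(0.941239)
  = −0.75 × (-0.060558) = 0.045419 substitutions/site.

0.045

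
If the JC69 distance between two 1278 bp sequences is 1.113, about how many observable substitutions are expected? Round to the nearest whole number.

741

Invert JC69: p = (3/4)(1 − e^(−4d/3)) = 0.75 × (1 − e^(-1.484)) = 0.75 × (1 − 0.226729) = 0.579953.
Expected differing sites = pL ≈ 0.579953 × 1278 = 741.179934 ≈ 741.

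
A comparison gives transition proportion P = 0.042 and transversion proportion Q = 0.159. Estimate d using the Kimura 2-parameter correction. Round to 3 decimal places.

0.235

Under the Kimura two-parameter model, d = −½ ln(1 − 2P − Q) − ¼ ln(1 − 2Q).
1 − 2P − Q = 0.757, giving −½ ln(0.757) = 0.139196.
1 − 2Q = 0.682, giving −¼ ln(0.682) = 0.095681.
d = 0.139196 + 0.095681 = 0.234877.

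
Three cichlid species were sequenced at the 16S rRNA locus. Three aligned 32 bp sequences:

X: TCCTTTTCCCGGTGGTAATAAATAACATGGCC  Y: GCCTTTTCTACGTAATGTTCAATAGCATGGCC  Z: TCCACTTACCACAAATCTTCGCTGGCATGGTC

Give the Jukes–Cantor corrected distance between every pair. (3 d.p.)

X–Y: 10/32 sites differ → p = 0.3125, d = −0.75 ln(1 − 0.416667) = 0.404248 ≈ 0.404.
X–Z: 16/32 sites differ → p = 0.5, d = −0.75 ln(1 − 0.666667) = 0.823960 ≈ 0.824.
Y–Z: 14/32 sites differ → p = 0.4375, d = −0.75 ln(1 − 0.583333) = 0.656601 ≈ 0.657.

d(X,Y) = 0.404, d(X,Z) = 0.824, d(Y,Z) = 0.657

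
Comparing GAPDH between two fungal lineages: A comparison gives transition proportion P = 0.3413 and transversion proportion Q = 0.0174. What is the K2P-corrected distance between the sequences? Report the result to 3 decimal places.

0.611

Under the Kimura two-parameter model, d = −½ ln(1 − 2P − Q) − ¼ ln(1 − 2Q).
1 − 2P − Q = 0.3, giving −½ ln(0.3) = 0.601986.
1 − 2Q = 0.9652, giving −¼ ln(0.9652) = 0.008855.
d = 0.601986 + 0.008855 = 0.610841.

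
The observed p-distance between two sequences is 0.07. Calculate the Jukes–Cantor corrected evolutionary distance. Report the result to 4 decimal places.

0.0735

d = −(3/4) ln(1 − 4p/3) = −0.75 ln(1 − 0.093333) = −0.75 ln(0.906667)
  = −0.75 × (-0.097980) = 0.073485 substitutions/site.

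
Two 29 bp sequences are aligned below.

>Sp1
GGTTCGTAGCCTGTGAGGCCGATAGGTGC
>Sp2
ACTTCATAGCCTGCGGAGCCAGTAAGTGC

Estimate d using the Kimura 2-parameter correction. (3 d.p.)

0.459

Of 29 sites, 8 differences are transitions and 1 are transversions, so P = 8/29 ≈ 0.275862 and Q = 1/29 ≈ 0.034483.
Under the Kimura two-parameter model, d = −½ ln(1 − 2P − Q) − ¼ ln(1 − 2Q).
1 − 2P − Q = 0.413793, giving −½ ln(0.413793) = 0.441195.
1 − 2Q = 0.931034, giving −¼ ln(0.931034) = 0.017865.
d = 0.441195 + 0.017865 = 0.459060.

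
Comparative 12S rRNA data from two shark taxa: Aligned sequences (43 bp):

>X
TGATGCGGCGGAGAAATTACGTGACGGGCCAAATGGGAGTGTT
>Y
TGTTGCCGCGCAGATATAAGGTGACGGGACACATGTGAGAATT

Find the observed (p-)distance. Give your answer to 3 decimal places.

The sequences differ at 11 of 43 positions.
p = 11/43 = 0.255813… ≈ 0.256 (to 3 d.p.).

0.256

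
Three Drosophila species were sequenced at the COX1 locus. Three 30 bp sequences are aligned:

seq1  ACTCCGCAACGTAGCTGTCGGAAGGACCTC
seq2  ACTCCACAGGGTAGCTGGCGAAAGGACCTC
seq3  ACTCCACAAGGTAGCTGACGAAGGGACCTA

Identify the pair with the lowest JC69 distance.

seq2 and seq3

seq1–seq2: 5/30 differ, p = 0.167, d = 0.188.
seq1–seq3: 6/30 differ, p = 0.200, d = 0.233.
seq2–seq3: 4/30 differ, p = 0.133, d = 0.147.
The smallest distance is between seq2 and seq3.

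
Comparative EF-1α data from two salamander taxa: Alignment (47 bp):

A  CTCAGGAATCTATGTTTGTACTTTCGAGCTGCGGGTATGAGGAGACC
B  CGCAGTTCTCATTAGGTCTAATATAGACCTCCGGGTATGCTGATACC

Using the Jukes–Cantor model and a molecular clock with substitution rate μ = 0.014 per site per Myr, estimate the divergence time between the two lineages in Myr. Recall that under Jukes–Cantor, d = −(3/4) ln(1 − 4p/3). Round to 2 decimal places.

The sequences differ at 18 of 47 sites, so p = 18/47 ≈ 0.382979.
d = −(3/4) ln(1 − 4p/3) = −0.75 ln(1 − 0.510639) = −0.75 ln(0.489361)
  = −0.75 × (-0.714655) = 0.535991 substitutions/site.
Under a molecular clock d = 2μt, so t = d/(2μ) = 0.535991 / (2 × 0.014) = 19.14 Myr.

19.14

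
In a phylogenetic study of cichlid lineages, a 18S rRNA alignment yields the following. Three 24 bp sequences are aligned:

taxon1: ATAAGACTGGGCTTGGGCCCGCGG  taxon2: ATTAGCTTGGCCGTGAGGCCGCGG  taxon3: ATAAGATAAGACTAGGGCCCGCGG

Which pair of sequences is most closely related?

taxon1–taxon2: 7/24 differ, p = 0.292, d = 0.369.
taxon1–taxon3: 5/24 differ, p = 0.208, d = 0.244.
taxon2–taxon3: 9/24 differ, p = 0.375, d = 0.520.
The smallest distance is between taxon1 and taxon3.

taxon1 and taxon3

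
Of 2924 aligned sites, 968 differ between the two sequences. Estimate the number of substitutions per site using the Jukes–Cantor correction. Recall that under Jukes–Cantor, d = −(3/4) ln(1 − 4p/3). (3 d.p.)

p = 968/2924 ≈ 0.331053.
d = −(3/4) ln(1 − 4p/3) = −0.75 ln(1 − 0.441404) = −0.75 ln(0.558596)
  = −0.75 × (-0.582329) = 0.436747 substitutions/site.

0.437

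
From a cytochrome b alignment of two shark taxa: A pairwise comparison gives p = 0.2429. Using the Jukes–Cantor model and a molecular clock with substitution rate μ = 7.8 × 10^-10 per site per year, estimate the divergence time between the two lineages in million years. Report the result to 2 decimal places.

188.16

d = −(3/4) ln(1 − 4p/3) = −0.75 ln(1 − 0.323867) = −0.75 ln(0.676133)
  = −0.75 × (-0.391365) = 0.293524 substitutions/site.
Under a molecular clock d = 2μt, so t = d/(2μ) = 0.293524 / (2 × 7.8 × 10^-10) = 188.16 million years.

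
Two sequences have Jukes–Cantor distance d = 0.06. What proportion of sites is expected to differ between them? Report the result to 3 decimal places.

p = (3/4)(1 − e^(−4d/3)) = 0.75 × (1 − e^(-0.08)) = 0.75 × (1 − 0.923116) = 0.057663.

0.058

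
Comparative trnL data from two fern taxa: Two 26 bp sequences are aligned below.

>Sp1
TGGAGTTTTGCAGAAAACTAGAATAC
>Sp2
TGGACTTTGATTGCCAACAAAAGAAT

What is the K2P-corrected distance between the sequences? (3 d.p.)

Of 26 sites, 5 differences are transitions and 7 are transversions, so P = 5/26 ≈ 0.192308 and Q = 7/26 ≈ 0.269231.
Under the Kimura two-parameter model, d = −½ ln(1 − 2P − Q) − ¼ ln(1 − 2Q).
1 − 2P − Q = 0.346153, giving −½ ln(0.346153) = 0.530437.
1 − 2Q = 0.461538, giving −¼ ln(0.461538) = 0.193298.
d = 0.530437 + 0.193298 = 0.723735.

0.724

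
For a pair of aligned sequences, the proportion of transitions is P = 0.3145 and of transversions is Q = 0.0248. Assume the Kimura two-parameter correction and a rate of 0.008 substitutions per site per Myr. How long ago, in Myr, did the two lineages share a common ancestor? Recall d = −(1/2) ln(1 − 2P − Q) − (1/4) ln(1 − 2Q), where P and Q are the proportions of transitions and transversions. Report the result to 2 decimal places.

Under the Kimura two-parameter model, d = −½ ln(1 − 2P − Q) − ¼ ln(1 − 2Q).
1 − 2P − Q = 0.3462, giving −½ ln(0.3462) = 0.530369.
1 − 2Q = 0.9504, giving −¼ ln(0.9504) = 0.012718.
d = 0.530369 + 0.012718 = 0.543087.
Under a molecular clock d = 2μt, so t = d/(2μ) = 0.543087 / (2 × 0.008) = 33.94 Myr.

33.94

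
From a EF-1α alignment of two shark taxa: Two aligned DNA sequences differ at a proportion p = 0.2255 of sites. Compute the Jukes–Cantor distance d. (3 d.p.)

d = −(3/4) ln(1 − 4p/3) = −0.75 ln(1 − 0.300667) = −0.75 ln(0.699333)
  = −0.75 × (-0.357628) = 0.268221 substitutions/site.

0.268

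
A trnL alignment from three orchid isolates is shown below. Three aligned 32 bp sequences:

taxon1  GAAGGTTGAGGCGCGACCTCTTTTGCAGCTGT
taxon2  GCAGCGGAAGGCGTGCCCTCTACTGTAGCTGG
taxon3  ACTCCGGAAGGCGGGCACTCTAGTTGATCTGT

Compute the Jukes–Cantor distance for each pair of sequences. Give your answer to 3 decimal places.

taxon1–taxon2: 11/32 sites differ → p = 0.34375, d = −0.75 ln(1 − 0.458333) = 0.459828 ≈ 0.460.
taxon1–taxon3: 16/32 sites differ → p = 0.5, d = −0.75 ln(1 − 0.666667) = 0.823960 ≈ 0.824.
taxon2–taxon3: 10/32 sites differ → p = 0.3125, d = −0.75 ln(1 − 0.416667) = 0.404248 ≈ 0.404.

d(taxon1,taxon2) = 0.460, d(taxon1,taxon3) = 0.824, d(taxon2,taxon3) = 0.404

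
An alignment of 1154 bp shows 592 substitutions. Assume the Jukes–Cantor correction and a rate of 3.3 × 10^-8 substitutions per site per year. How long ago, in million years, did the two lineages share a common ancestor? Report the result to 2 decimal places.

p = 592/1154 ≈ 0.512998.
d = −(3/4) ln(1 − 4p/3) = −0.75 ln(1 − 0.683997) = −0.75 ln(0.316003)
  = −0.75 × (-1.152004) = 0.864003 substitutions/site.
Under a molecular clock d = 2μt, so t = d/(2μ) = 0.864003 / (2 × 3.3 × 10^-8) = 13.09 million years.

13.09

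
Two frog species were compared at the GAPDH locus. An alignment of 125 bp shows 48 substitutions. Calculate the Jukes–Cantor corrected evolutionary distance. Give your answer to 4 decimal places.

0.5381

p = 48/125 = 0.384.
d = −(3/4) ln(1 − 4p/3) = −0.75 ln(1 − 0.512) = −0.75 ln(0.488)
  = −0.75 × (-0.717440) = 0.538080 substitutions/site.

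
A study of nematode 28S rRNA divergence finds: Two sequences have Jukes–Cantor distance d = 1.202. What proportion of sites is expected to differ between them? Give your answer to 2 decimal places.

0.60

p = (3/4)(1 − e^(−4d/3)) = 0.75 × (1 − e^(-1.602667)) = 0.75 × (1 − 0.201359) = 0.598981.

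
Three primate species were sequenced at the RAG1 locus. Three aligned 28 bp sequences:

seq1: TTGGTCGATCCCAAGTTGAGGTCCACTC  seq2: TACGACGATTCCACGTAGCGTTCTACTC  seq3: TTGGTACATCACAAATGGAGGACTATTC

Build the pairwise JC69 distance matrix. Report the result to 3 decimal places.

d(seq1,seq2) = 0.420, d(seq1,seq3) = 0.360, d(seq2,seq3) = 0.824

seq1–seq2: 9/28 sites differ → p ≈ 0.321429, d = −0.75 ln(1 − 0.428572) = 0.419713 ≈ 0.420.
seq1–seq3: 8/28 sites differ → p ≈ 0.285714, d = −0.75 ln(1 − 0.380952) = 0.359679 ≈ 0.360.
seq2–seq3: 14/28 sites differ → p = 0.5, d = −0.75 ln(1 − 0.666667) = 0.823960 ≈ 0.824.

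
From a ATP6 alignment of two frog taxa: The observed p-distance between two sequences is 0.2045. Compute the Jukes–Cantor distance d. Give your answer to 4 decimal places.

d = −(3/4) ln(1 − 4p/3) = −0.75 ln(1 − 0.272667) = −0.75 ln(0.727333)
  = −0.75 × (-0.318371) = 0.238778 substitutions/site.

0.2388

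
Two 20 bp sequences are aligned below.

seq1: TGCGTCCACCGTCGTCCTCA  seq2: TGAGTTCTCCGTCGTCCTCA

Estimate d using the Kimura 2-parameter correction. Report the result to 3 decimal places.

0.167

Of 20 sites, 1 differences are transitions and 2 are transversions, so P = 1/20 = 0.05 and Q = 2/20 = 0.1.
Under the Kimura two-parameter model, d = −½ ln(1 − 2P − Q) − ¼ ln(1 − 2Q).
1 − 2P − Q = 0.8, giving −½ ln(0.8) = 0.111572.
1 − 2Q = 0.8, giving −¼ ln(0.8) = 0.055786.
d = 0.111572 + 0.055786 = 0.167358.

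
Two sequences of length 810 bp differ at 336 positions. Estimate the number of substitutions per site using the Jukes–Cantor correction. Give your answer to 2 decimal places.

0.60

p = 336/810 ≈ 0.414815.
d = −(3/4) ln(1 − 4p/3) = −0.75 ln(1 − 0.553087) = −0.75 ln(0.446913)
  = −0.75 × (-0.805391) = 0.604043 substitutions/site.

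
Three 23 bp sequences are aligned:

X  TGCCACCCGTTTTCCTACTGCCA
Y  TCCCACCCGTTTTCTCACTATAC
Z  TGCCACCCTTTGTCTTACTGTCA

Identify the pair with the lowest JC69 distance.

X and Z

X–Y: 7/23 differ, p = 0.304, d = 0.390.
X–Z: 4/23 differ, p = 0.174, d = 0.198.
Y–Z: 7/23 differ, p = 0.304, d = 0.390.
The smallest distance is between X and Z.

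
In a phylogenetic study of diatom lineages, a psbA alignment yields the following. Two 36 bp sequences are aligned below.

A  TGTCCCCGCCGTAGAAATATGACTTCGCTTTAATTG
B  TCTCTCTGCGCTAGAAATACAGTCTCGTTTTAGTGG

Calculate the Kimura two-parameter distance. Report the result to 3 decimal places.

0.535

Of 36 sites, 9 differences are transitions and 4 are transversions, so P = 9/36 = 0.25 and Q = 4/36 ≈ 0.111111.
Under the Kimura two-parameter model, d = −½ ln(1 − 2P − Q) − ¼ ln(1 − 2Q).
1 − 2P − Q = 0.388889, giving −½ ln(0.388889) = 0.472231.
1 − 2Q = 0.777778, giving −¼ ln(0.777778) = 0.062829.
d = 0.472231 + 0.062829 = 0.535060.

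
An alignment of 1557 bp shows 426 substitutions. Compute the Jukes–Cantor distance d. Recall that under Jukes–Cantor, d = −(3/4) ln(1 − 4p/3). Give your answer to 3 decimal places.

p = 426/1557 ≈ 0.273603.
d = −(3/4) ln(1 − 4p/3) = −0.75 ln(1 − 0.364804) = −0.75 ln(0.635196)
  = −0.75 × (-0.453822) = 0.340367 substitutions/site.

0.340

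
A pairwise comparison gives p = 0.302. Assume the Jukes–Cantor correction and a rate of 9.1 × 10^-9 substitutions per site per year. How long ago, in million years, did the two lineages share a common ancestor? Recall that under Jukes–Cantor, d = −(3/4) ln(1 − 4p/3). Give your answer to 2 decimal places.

21.23

d = −(3/4) ln(1 − 4p/3) = −0.75 ln(1 − 0.402667) = −0.75 ln(0.597333)
  = −0.75 × (-0.515281) = 0.386461 substitutions/site.
Under a molecular clock d = 2μt, so t = d/(2μ) = 0.386461 / (2 × 9.1 × 10^-9) = 21.23 million years.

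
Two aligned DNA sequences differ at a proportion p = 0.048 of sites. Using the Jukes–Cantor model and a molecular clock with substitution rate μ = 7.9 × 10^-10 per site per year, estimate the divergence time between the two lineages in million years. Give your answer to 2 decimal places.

31.40

d = −(3/4) ln(1 − 4p/3) = −0.75 ln(1 − 0.064) = −0.75 ln(0.936)
  = −0.75 × (-0.066140) = 0.049605 substitutions/site.
Under a molecular clock d = 2μt, so t = d/(2μ) = 0.049605 / (2 × 7.9 × 10^-10) = 31.40 million years.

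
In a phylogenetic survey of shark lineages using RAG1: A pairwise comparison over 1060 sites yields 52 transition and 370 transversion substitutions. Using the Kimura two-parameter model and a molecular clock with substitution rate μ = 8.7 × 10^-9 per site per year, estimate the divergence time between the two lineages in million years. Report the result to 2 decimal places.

P = 52/1060 ≈ 0.049057 and Q = 370/1060 ≈ 0.349057.
Under the Kimura two-parameter model, d = −½ ln(1 − 2P − Q) − ¼ ln(1 − 2Q).
1 − 2P − Q = 0.552829, giving −½ ln(0.552829) = 0.296353.
1 − 2Q = 0.301886, giving −¼ ln(0.301886) = 0.299426.
d = 0.296353 + 0.299426 = 0.595779.
Under a molecular clock d = 2μt, so t = d/(2μ) = 0.595779 / (2 × 8.7 × 10^-9) = 34.24 million years.

34.24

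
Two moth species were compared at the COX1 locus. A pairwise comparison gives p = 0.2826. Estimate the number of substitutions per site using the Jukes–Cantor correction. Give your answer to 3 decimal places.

d = −(3/4) ln(1 − 4p/3) = −0.75 ln(1 − 0.3768) = −0.75 ln(0.6232)
  = −0.75 × (-0.472888) = 0.354666 substitutions/site.

0.355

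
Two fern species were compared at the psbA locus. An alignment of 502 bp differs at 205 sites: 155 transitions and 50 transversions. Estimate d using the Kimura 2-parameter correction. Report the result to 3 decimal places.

P = 155/502 ≈ 0.308765 and Q = 50/502 ≈ 0.099602.
Under the Kimura two-parameter model, d = −½ ln(1 − 2P − Q) − ¼ ln(1 − 2Q).
1 − 2P − Q = 0.282868, giving −½ ln(0.282868) = 0.631387.
1 − 2Q = 0.800796, giving −¼ ln(0.800796) = 0.055537.
d = 0.631387 + 0.055537 = 0.686924.

0.687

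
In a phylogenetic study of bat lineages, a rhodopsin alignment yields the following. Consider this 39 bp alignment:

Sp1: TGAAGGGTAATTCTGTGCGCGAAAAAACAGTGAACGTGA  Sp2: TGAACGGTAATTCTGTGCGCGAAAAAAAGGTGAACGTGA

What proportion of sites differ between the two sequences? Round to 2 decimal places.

The sequences differ at 3 of 39 positions (sites 5, 28, 29).
p = 3/39 = 0.076923… ≈ 0.08 (to 2 d.p.).

0.08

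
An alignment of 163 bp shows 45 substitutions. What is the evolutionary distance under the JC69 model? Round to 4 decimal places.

p = 45/163 ≈ 0.276074.
d = −(3/4) ln(1 − 4p/3) = −0.75 ln(1 − 0.368099) = −0.75 ln(0.631901)
  = −0.75 × (-0.459023) = 0.344267 substitutions/site.

0.3443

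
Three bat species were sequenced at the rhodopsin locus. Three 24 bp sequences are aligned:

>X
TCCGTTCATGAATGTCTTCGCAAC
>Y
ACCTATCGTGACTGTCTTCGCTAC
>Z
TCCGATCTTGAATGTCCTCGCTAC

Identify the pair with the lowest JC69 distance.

X and Z

X–Y: 6/24 differ, p = 0.250, d = 0.304.
X–Z: 4/24 differ, p = 0.167, d = 0.188.
Y–Z: 5/24 differ, p = 0.208, d = 0.244.
The smallest distance is between X and Z.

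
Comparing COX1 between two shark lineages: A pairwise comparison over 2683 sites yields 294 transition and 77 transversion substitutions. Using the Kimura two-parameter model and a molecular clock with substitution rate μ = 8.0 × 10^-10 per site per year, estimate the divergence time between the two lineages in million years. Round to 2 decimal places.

P = 294/2683 ≈ 0.109579 and Q = 77/2683 ≈ 0.028699.
Under the Kimura two-parameter model, d = −½ ln(1 − 2P − Q) − ¼ ln(1 − 2Q).
1 − 2P − Q = 0.752143, giving −½ ln(0.752143) = 0.142414.
1 − 2Q = 0.942602, giving −¼ ln(0.942602) = 0.014778.
d = 0.142414 + 0.014778 = 0.157192.
Under a molecular clock d = 2μt, so t = d/(2μ) = 0.157192 / (2 × 8.0 × 10^-10) = 98.25 million years.

98.25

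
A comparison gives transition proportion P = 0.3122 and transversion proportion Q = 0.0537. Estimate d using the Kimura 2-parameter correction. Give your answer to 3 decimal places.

Under the Kimura two-parameter model, d = −½ ln(1 − 2P − Q) − ¼ ln(1 − 2Q).
1 − 2P − Q = 0.3219, giving −½ ln(0.3219) = 0.566757.
1 − 2Q = 0.8926, giving −¼ ln(0.8926) = 0.028404.
d = 0.566757 + 0.028404 = 0.595161.

0.595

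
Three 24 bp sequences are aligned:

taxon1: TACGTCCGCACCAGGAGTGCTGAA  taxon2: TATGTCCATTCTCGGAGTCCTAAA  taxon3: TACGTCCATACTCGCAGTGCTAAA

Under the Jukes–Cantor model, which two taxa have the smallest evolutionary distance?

taxon2 and taxon3

taxon1–taxon2: 8/24 differ, p = 0.333, d = 0.441.
taxon1–taxon3: 6/24 differ, p = 0.250, d = 0.304.
taxon2–taxon3: 4/24 differ, p = 0.167, d = 0.188.
The smallest distance is between taxon2 and taxon3.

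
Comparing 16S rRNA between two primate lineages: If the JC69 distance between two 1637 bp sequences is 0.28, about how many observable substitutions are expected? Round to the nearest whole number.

Invert JC69: p = (3/4)(1 − e^(−4d/3)) = 0.75 × (1 − e^(-0.373333)) = 0.75 × (1 − 0.688436) = 0.233673.
Expected differing sites = pL ≈ 0.233673 × 1637 = 382.522701 ≈ 383.

383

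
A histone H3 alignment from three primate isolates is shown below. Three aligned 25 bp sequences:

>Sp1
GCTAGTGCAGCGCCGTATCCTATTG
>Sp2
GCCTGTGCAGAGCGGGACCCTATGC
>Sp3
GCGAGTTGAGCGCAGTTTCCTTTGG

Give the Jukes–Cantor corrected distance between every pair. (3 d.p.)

d(Sp1,Sp2) = 0.417, d(Sp1,Sp3) = 0.351, d(Sp2,Sp3) = 0.663

Sp1–Sp2: 8/25 sites differ → p = 0.32, d = −0.75 ln(1 − 0.426667) = 0.417216 ≈ 0.417.
Sp1–Sp3: 7/25 sites differ → p = 0.28, d = −0.75 ln(1 − 0.373333) = 0.350505 ≈ 0.351.
Sp2–Sp3: 11/25 sites differ → p = 0.44, d = −0.75 ln(1 − 0.586667) = 0.662626 ≈ 0.663.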